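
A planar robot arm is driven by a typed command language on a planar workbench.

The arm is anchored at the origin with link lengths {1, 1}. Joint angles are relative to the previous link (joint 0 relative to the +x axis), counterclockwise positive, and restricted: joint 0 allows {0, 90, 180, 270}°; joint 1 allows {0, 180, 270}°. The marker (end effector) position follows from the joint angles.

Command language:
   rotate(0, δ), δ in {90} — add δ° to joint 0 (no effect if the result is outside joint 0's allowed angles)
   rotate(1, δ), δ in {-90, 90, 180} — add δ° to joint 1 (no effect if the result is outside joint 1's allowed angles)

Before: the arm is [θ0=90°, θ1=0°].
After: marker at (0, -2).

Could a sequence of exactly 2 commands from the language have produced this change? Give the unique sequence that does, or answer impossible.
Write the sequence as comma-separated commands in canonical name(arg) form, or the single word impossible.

rotate(0, 90), rotate(0, 90)

begin: [θ0=90°, θ1=0°]
1. rotate(0, 90) → [θ0=180°, θ1=0°]
2. rotate(0, 90) → [θ0=270°, θ1=0°]
no other 2-command option fits: unique.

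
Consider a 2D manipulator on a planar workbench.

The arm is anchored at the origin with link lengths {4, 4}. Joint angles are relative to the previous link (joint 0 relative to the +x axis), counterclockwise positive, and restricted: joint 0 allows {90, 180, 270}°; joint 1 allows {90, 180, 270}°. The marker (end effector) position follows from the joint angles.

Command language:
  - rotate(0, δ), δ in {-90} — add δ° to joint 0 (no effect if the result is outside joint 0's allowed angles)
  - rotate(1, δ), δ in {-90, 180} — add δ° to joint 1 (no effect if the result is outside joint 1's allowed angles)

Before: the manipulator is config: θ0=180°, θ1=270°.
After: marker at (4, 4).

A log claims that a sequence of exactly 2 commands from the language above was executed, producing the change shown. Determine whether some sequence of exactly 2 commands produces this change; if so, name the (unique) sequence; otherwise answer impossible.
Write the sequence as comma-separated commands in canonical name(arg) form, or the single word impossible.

rotate(0, -90), rotate(0, -90)

start: config: θ0=180°, θ1=270°
[1] after rotate(0, -90): config: θ0=90°, θ1=270°
[2] after rotate(0, -90): config: θ0=90°, θ1=270°
uniquely the one of 9 2-step routes that fits.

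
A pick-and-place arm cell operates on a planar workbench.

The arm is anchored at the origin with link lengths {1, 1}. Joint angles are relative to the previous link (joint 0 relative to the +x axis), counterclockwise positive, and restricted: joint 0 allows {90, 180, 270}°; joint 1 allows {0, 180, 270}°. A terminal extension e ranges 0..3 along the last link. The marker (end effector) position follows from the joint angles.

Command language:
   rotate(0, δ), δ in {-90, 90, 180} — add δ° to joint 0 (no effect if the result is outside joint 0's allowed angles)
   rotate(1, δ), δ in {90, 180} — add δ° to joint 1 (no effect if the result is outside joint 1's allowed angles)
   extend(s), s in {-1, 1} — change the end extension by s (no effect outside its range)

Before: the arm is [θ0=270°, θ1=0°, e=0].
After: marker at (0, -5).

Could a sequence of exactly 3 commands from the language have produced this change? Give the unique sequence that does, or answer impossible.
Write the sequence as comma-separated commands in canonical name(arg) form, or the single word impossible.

begin: [θ0=270°, θ1=0°, e=0]
step 1 (extend(1)): [θ0=270°, θ1=0°, e=1]
step 2 (extend(1)): [θ0=270°, θ1=0°, e=2]
step 3 (extend(1)): [θ0=270°, θ1=0°, e=3]
uniquely the one of 343 3-step routes that fits.

extend(1), extend(1), extend(1)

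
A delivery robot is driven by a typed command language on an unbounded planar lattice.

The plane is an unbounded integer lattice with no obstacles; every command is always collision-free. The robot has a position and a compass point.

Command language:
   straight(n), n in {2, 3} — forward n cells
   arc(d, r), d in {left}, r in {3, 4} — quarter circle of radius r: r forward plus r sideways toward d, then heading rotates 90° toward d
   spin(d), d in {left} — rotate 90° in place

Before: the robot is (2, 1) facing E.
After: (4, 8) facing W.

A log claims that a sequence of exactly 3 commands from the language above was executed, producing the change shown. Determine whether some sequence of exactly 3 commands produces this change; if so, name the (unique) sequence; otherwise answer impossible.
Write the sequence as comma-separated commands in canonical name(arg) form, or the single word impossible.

key: running arc(left, 4) before straight(3) would end elsewhere — order is forced
from: (2, 1) facing E
[1] after straight(3): (5, 1) facing E
[2] after arc(left, 3): (8, 4) facing N
[3] after arc(left, 4): (4, 8) facing W
no other 3-command option fits: unique.

straight(3), arc(left, 3), arc(left, 4)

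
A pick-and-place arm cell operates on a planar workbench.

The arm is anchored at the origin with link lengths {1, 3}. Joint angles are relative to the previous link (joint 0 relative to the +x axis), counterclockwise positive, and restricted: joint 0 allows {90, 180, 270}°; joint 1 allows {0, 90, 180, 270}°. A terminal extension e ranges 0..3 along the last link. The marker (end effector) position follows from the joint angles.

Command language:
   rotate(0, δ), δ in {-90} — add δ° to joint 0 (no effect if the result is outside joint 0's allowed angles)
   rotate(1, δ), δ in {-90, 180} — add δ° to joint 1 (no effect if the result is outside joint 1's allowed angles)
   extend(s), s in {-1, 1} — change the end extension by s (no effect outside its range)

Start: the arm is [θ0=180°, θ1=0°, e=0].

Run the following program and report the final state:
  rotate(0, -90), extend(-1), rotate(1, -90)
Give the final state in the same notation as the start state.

initial: [θ0=180°, θ1=0°, e=0]
1. rotate(0, -90) → [θ0=90°, θ1=0°, e=0]
2. extend(-1) → [θ0=90°, θ1=0°, e=0]
3. rotate(1, -90) → [θ0=90°, θ1=270°, e=0]

[θ0=90°, θ1=270°, e=0]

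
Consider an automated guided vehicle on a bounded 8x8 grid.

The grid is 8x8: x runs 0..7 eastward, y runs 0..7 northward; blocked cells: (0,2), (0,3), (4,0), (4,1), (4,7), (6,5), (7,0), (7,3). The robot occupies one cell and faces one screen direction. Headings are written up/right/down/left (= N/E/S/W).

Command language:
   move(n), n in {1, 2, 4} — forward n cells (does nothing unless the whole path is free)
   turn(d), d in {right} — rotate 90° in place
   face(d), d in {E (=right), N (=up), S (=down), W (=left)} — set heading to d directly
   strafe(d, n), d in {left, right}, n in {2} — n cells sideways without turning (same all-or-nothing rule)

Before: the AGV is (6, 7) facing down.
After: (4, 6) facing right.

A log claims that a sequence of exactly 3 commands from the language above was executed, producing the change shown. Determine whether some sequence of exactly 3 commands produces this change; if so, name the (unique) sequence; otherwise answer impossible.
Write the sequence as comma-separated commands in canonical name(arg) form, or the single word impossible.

move(1), strafe(right, 2), face(E)

key: cell and facing (now E) both changed — the 3 commands mix motion and turning
t0: (6, 7) facing down
t=1 move(1) ⇒ (6, 6) facing down
t=2 strafe(right, 2) ⇒ (4, 6) facing down
t=3 face(E) ⇒ (4, 6) facing right
no other 3-command option fits: unique.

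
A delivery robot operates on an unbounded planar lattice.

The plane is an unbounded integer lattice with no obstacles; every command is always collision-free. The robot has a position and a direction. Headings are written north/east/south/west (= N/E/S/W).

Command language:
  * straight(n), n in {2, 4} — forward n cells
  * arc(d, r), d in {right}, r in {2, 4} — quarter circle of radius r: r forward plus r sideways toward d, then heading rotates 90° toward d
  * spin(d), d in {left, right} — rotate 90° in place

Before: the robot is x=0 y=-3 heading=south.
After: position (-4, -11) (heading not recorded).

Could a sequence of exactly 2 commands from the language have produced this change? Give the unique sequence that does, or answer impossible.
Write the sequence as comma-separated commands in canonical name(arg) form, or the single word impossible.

key: order matters: swapping straight(4) and arc(right, 4) lands elsewhere
from: x=0 y=-3 heading=south
step 1 (straight(4)): x=0 y=-7 heading=south
step 2 (arc(right, 4)): x=-4 y=-11 heading=west
uniquely the one of 36 2-step routes that fits.

straight(4), arc(right, 4)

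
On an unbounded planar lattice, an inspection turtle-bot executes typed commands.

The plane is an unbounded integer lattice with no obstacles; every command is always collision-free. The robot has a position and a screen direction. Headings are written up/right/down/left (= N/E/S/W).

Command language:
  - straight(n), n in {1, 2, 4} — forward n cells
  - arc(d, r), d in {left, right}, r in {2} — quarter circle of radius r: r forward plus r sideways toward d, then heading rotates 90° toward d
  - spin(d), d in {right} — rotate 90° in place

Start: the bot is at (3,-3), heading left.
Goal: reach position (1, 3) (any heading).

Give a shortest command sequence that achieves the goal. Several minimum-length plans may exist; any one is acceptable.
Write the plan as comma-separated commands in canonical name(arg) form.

t0: at (3,-3), heading left
step 1 (arc(right, 2)): at (1,-1), heading up
step 2 (straight(4)): at (1,3), heading up
no 1-step plan works, so 2 is optimal.

arc(right, 2), straight(4)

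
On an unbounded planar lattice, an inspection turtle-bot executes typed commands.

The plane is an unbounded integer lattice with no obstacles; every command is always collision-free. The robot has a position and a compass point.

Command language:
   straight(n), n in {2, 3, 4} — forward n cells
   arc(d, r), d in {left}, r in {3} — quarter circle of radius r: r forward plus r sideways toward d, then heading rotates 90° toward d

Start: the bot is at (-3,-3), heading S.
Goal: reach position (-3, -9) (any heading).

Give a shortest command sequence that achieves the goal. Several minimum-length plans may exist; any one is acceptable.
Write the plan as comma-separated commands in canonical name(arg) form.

initial: at (-3,-3), heading S
[1] after straight(4): at (-3,-7), heading S
[2] after straight(2): at (-3,-9), heading S
minimal: 2 command(s), checked below 2.

straight(4), straight(2)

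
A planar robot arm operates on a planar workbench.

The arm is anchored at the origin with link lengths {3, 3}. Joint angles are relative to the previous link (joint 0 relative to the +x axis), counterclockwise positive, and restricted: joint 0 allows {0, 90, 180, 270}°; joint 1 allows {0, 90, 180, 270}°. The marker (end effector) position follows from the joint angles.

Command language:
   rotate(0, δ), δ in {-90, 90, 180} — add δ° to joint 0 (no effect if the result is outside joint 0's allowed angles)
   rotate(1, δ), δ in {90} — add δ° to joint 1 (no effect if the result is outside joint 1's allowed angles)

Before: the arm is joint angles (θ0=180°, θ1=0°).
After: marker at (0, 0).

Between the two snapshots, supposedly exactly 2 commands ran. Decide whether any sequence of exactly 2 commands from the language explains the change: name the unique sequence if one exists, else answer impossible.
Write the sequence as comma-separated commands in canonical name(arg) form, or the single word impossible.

begin: joint angles (θ0=180°, θ1=0°)
t=1 rotate(1, 90) ⇒ joint angles (θ0=180°, θ1=90°)
t=2 rotate(1, 90) ⇒ joint angles (θ0=180°, θ1=180°)
uniquely the one of 16 2-step routes that fits.

rotate(1, 90), rotate(1, 90)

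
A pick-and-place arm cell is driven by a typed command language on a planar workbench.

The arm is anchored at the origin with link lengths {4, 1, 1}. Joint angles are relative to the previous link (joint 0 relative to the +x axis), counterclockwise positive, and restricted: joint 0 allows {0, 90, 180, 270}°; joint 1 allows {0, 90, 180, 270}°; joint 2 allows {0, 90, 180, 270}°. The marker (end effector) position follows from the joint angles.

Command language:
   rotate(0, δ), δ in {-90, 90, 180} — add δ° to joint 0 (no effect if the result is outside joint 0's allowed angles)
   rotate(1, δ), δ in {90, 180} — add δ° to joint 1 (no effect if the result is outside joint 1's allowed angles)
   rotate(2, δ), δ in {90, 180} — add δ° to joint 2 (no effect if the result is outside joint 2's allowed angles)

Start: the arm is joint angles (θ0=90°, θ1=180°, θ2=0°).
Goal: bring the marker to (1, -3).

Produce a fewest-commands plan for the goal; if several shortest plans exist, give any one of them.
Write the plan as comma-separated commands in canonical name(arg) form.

rotate(0, 180), rotate(2, 180), rotate(2, 90)

initial: joint angles (θ0=90°, θ1=180°, θ2=0°)
1. rotate(0, 180) → joint angles (θ0=270°, θ1=180°, θ2=0°)
2. rotate(2, 180) → joint angles (θ0=270°, θ1=180°, θ2=180°)
3. rotate(2, 90) → joint angles (θ0=270°, θ1=180°, θ2=270°)
no 2-step plan works, so 3 is optimal.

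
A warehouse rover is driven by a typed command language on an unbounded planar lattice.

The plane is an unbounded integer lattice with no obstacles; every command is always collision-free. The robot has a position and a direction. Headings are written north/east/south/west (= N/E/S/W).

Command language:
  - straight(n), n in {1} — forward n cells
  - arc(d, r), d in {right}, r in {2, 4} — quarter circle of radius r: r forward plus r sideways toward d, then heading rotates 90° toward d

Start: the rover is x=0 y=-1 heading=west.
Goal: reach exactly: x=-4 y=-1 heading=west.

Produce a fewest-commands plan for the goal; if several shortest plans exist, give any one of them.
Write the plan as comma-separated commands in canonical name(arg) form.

arc(right, 4), arc(right, 2), arc(right, 2), arc(right, 4)

initial: x=0 y=-1 heading=west
1. arc(right, 4) → x=-4 y=3 heading=north
2. arc(right, 2) → x=-2 y=5 heading=east
3. arc(right, 2) → x=0 y=3 heading=south
4. arc(right, 4) → x=-4 y=-1 heading=west
no 3-step plan works, so 4 is optimal.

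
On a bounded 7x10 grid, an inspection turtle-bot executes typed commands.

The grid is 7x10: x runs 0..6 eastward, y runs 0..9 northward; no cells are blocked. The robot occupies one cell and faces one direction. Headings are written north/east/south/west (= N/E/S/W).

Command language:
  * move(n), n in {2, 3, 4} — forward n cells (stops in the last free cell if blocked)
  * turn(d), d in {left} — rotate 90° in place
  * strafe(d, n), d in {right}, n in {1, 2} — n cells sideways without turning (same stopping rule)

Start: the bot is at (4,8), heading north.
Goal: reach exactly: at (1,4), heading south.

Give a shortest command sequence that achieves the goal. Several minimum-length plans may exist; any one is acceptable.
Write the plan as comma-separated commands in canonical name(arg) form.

begin: at (4,8), heading north
1. turn(left) → at (4,8), heading west
2. move(3) → at (1,8), heading west
3. turn(left) → at (1,8), heading south
4. move(4) → at (1,4), heading south
no 3-step plan works, so 4 is optimal.

turn(left), move(3), turn(left), move(4)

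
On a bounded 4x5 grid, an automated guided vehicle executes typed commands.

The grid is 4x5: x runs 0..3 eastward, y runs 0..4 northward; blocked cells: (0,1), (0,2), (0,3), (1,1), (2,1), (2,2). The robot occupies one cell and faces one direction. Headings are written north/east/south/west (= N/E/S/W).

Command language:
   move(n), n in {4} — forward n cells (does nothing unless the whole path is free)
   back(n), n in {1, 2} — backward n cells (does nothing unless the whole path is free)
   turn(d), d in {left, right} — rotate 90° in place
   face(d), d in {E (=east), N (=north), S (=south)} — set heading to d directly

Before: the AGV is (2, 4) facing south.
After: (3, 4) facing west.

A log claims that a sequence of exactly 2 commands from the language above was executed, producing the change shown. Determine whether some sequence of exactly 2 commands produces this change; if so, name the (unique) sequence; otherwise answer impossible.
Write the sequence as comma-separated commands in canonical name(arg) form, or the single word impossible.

key: cell and facing (now W) both changed — the 2 commands mix motion and turning
from: (2, 4) facing south
[1] after turn(right): (2, 4) facing west
[2] after back(1): (3, 4) facing west
no other 2-command option fits: unique.

turn(right), back(1)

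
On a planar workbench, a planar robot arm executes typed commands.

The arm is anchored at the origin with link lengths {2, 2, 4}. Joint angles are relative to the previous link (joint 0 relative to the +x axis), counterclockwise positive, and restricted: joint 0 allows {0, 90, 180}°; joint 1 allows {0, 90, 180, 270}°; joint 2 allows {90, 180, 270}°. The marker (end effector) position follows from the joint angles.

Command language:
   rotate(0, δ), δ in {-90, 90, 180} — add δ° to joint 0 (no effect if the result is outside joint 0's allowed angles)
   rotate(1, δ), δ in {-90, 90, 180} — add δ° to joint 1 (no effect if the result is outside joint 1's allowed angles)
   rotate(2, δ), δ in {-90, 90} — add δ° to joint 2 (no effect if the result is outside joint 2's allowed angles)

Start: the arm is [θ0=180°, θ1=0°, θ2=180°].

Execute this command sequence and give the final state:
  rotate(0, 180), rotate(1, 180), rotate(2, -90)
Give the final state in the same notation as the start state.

[θ0=0°, θ1=180°, θ2=90°]

start: [θ0=180°, θ1=0°, θ2=180°]
t=1 rotate(0, 180) ⇒ [θ0=0°, θ1=0°, θ2=180°]
t=2 rotate(1, 180) ⇒ [θ0=0°, θ1=180°, θ2=180°]
t=3 rotate(2, -90) ⇒ [θ0=0°, θ1=180°, θ2=90°]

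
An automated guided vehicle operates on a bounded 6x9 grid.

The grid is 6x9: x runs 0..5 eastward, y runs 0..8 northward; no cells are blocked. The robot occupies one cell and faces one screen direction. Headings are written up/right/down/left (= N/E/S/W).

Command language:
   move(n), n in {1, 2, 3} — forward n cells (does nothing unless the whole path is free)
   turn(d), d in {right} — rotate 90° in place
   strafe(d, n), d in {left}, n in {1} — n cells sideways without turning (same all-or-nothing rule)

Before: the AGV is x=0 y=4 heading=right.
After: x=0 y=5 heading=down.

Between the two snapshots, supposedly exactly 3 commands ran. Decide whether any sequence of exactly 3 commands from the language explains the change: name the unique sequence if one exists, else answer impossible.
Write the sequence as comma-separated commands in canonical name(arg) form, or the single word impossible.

impossible

every 3-command combo misses the target.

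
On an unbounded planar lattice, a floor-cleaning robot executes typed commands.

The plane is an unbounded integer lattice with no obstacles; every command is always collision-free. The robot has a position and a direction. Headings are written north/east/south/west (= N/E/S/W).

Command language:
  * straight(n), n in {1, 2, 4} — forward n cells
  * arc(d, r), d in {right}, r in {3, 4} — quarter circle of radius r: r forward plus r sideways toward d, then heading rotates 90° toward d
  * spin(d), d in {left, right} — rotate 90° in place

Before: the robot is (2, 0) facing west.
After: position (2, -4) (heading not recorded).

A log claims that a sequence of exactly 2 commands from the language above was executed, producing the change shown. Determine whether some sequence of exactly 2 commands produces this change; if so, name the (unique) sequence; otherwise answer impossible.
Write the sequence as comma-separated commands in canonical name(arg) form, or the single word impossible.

spin(left), straight(4)

key: order matters: swapping spin(left) and straight(4) lands elsewhere
from: (2, 0) facing west
[1] after spin(left): (2, 0) facing south
[2] after straight(4): (2, -4) facing south
no rival 2-sequence matches.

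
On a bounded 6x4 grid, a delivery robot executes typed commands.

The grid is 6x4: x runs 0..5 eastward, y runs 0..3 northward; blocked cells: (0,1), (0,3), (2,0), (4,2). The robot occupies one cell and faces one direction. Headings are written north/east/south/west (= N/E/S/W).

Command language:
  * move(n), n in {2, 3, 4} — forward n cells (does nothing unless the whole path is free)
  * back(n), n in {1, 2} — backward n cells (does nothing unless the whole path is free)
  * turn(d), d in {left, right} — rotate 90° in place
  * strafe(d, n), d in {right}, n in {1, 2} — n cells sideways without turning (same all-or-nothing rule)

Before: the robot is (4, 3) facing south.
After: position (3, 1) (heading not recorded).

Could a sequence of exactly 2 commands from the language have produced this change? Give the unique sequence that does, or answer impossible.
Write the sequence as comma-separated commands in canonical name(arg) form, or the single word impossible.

strafe(right, 1), move(2)

key: order matters: swapping strafe(right, 1) and move(2) lands elsewhere
initial: (4, 3) facing south
[1] after strafe(right, 1): (3, 3) facing south
[2] after move(2): (3, 1) facing south
all 81 alternatives checked — unique.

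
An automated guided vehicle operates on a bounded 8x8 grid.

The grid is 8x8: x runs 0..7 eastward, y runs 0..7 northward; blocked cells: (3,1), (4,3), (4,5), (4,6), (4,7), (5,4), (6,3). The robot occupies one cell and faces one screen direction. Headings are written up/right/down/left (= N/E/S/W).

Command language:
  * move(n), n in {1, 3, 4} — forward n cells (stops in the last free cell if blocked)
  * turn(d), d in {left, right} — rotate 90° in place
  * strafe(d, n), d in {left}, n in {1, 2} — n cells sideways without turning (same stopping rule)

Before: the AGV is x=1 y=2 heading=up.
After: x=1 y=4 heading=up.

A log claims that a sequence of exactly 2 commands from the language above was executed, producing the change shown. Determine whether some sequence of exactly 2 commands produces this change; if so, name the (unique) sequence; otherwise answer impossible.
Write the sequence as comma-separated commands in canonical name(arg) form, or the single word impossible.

key: heading stays N — no command in the sequence turns
t0: x=1 y=2 heading=up
step 1 (move(1)): x=1 y=3 heading=up
step 2 (move(1)): x=1 y=4 heading=up
all 49 alternatives checked — unique.

move(1), move(1)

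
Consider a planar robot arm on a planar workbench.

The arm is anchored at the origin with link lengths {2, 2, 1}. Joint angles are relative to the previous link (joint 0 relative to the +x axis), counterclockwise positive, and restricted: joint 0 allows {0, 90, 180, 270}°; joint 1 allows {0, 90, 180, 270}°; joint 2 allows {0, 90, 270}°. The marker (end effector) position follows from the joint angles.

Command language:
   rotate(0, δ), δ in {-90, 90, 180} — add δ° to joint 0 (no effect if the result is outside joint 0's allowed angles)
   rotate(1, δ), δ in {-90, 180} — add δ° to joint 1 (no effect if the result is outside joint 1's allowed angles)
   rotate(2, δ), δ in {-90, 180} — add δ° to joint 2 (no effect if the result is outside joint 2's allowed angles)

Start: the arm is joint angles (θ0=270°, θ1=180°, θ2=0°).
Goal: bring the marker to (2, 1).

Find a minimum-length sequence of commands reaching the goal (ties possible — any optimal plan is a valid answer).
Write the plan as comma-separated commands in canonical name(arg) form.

start: joint angles (θ0=270°, θ1=180°, θ2=0°)
t=1 rotate(1, -90) ⇒ joint angles (θ0=270°, θ1=90°, θ2=0°)
t=2 rotate(1, 180) ⇒ joint angles (θ0=270°, θ1=270°, θ2=0°)
t=3 rotate(2, -90) ⇒ joint angles (θ0=270°, θ1=270°, θ2=270°)
t=4 rotate(0, 180) ⇒ joint angles (θ0=90°, θ1=270°, θ2=270°)
nothing shorter than 4 reaches the goal.

rotate(1, -90), rotate(1, 180), rotate(2, -90), rotate(0, 180)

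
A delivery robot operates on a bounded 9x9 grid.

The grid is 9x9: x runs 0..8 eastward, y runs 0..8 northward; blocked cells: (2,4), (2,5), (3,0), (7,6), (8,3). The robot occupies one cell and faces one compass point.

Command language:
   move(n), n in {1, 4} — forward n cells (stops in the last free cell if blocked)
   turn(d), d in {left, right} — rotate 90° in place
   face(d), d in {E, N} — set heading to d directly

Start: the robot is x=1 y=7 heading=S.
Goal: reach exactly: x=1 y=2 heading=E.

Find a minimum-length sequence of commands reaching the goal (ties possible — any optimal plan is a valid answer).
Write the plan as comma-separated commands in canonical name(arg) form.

move(1), move(4), face(E)

begin: x=1 y=7 heading=S
[1] after move(1): x=1 y=6 heading=S
[2] after move(4): x=1 y=2 heading=S
[3] after face(E): x=1 y=2 heading=E
nothing shorter than 3 reaches the goal.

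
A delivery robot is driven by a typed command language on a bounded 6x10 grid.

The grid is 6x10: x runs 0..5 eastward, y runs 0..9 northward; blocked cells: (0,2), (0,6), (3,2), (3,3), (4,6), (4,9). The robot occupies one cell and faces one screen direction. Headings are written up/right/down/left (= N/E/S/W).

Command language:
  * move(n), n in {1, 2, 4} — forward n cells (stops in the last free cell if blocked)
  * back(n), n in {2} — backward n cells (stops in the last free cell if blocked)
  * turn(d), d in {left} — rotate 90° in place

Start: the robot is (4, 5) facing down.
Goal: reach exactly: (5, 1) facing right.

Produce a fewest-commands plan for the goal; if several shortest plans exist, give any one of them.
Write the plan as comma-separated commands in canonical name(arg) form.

t0: (4, 5) facing down
step 1 (move(4)): (4, 1) facing down
step 2 (turn(left)): (4, 1) facing right
step 3 (move(1)): (5, 1) facing right
no 2-step plan works, so 3 is optimal.

move(4), turn(left), move(1)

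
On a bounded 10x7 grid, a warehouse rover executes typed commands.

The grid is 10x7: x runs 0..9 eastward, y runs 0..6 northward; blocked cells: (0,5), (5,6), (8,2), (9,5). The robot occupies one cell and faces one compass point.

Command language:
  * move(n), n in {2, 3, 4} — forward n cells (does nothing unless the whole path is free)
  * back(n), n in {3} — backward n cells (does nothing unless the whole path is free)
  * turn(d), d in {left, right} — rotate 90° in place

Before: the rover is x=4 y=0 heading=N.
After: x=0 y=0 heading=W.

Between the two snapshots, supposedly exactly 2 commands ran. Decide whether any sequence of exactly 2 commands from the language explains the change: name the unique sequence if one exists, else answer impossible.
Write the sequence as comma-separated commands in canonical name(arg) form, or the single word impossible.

turn(left), move(4)

key: running move(4) before turn(left) would end elsewhere — order is forced
initial: x=4 y=0 heading=N
[1] after turn(left): x=4 y=0 heading=W
[2] after move(4): x=0 y=0 heading=W
uniquely the one of 36 2-step routes that fits.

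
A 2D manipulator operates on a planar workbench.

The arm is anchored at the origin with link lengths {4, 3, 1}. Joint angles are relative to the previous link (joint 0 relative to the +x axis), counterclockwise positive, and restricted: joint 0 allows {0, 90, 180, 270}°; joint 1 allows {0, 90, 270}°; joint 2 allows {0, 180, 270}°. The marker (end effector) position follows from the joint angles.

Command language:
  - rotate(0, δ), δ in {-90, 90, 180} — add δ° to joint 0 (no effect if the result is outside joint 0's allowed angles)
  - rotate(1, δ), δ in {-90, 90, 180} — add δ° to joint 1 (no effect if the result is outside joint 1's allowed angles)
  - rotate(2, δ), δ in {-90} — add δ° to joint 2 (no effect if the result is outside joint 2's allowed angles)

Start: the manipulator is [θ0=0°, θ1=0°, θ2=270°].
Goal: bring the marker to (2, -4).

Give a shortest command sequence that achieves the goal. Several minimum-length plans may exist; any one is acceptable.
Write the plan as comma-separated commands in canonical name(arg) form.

rotate(1, 90), rotate(2, -90), rotate(0, -90)

initial: [θ0=0°, θ1=0°, θ2=270°]
t=1 rotate(1, 90) ⇒ [θ0=0°, θ1=90°, θ2=270°]
t=2 rotate(2, -90) ⇒ [θ0=0°, θ1=90°, θ2=180°]
t=3 rotate(0, -90) ⇒ [θ0=270°, θ1=90°, θ2=180°]
no 2-step plan works, so 3 is optimal.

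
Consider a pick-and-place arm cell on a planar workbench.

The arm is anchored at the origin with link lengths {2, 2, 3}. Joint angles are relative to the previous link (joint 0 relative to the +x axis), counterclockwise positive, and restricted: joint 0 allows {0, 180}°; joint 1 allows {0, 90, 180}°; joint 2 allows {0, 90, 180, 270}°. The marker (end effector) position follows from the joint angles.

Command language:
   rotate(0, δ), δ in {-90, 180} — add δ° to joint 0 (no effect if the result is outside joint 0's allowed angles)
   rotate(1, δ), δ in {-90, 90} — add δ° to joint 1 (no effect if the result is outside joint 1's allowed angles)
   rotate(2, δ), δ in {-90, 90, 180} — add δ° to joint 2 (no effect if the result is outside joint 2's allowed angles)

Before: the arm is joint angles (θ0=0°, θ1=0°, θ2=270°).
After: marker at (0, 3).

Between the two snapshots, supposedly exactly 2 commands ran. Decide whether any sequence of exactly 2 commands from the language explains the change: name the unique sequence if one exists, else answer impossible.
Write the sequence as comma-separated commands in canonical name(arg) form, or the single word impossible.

rotate(1, 90), rotate(1, 90)

begin: joint angles (θ0=0°, θ1=0°, θ2=270°)
step 1 (rotate(1, 90)): joint angles (θ0=0°, θ1=90°, θ2=270°)
step 2 (rotate(1, 90)): joint angles (θ0=0°, θ1=180°, θ2=270°)
no rival 2-sequence matches.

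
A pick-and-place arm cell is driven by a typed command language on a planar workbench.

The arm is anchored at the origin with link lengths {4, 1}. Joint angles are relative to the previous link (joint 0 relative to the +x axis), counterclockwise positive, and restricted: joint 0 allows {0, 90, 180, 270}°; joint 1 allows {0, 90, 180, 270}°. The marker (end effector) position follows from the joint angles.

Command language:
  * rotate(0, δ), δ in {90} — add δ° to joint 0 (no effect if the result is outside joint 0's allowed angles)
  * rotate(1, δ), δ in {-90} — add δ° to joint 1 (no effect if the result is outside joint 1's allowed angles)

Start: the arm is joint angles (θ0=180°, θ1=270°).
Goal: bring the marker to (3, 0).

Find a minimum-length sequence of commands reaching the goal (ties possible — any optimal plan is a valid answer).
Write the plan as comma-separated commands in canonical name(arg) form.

begin: joint angles (θ0=180°, θ1=270°)
[1] after rotate(0, 90): joint angles (θ0=270°, θ1=270°)
[2] after rotate(0, 90): joint angles (θ0=0°, θ1=270°)
[3] after rotate(1, -90): joint angles (θ0=0°, θ1=180°)
no 2-step plan works, so 3 is optimal.

rotate(0, 90), rotate(0, 90), rotate(1, -90)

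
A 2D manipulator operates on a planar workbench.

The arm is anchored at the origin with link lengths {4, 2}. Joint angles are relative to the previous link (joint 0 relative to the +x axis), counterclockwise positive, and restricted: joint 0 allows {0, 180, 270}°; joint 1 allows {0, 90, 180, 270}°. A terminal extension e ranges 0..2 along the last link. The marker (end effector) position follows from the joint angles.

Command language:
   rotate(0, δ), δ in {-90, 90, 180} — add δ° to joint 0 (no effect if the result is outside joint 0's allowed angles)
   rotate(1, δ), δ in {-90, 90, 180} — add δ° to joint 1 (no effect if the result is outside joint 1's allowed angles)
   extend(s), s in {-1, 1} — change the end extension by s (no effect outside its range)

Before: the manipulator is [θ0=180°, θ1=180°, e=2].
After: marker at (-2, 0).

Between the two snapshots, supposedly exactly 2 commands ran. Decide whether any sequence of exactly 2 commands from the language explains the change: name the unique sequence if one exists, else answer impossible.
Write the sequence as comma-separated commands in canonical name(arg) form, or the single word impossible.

initial: [θ0=180°, θ1=180°, e=2]
step 1 (extend(-1)): [θ0=180°, θ1=180°, e=1]
step 2 (extend(-1)): [θ0=180°, θ1=180°, e=0]
uniquely the one of 64 2-step routes that fits.

extend(-1), extend(-1)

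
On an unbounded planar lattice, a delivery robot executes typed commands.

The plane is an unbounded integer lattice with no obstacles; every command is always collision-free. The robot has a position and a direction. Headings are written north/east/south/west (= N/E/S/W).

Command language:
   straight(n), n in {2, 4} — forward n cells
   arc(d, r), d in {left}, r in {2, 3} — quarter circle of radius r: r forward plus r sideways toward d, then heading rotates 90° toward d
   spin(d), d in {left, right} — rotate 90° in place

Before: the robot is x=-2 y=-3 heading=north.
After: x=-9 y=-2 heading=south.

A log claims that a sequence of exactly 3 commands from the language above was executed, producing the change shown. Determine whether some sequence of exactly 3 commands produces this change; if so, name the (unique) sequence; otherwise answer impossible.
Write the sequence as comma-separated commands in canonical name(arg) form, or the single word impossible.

key: cell and facing (now S) both changed — the 3 commands mix motion and turning
t0: x=-2 y=-3 heading=north
t=1 arc(left, 3) ⇒ x=-5 y=0 heading=west
t=2 straight(2) ⇒ x=-7 y=0 heading=west
t=3 arc(left, 2) ⇒ x=-9 y=-2 heading=south
all 216 alternatives checked — unique.

arc(left, 3), straight(2), arc(left, 2)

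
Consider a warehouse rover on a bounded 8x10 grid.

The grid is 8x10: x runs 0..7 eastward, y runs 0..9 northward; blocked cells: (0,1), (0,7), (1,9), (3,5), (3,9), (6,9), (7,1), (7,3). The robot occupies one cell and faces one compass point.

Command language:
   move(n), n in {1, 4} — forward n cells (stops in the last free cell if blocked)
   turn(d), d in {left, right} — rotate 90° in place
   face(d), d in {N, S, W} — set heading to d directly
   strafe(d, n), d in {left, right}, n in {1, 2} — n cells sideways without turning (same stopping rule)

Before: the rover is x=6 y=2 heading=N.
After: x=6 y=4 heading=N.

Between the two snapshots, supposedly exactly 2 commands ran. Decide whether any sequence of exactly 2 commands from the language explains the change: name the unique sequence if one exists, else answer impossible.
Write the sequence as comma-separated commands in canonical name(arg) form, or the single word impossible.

move(1), move(1)

key: heading stays N — no command in the sequence turns
t0: x=6 y=2 heading=N
t=1 move(1) ⇒ x=6 y=3 heading=N
t=2 move(1) ⇒ x=6 y=4 heading=N
no rival 2-sequence matches.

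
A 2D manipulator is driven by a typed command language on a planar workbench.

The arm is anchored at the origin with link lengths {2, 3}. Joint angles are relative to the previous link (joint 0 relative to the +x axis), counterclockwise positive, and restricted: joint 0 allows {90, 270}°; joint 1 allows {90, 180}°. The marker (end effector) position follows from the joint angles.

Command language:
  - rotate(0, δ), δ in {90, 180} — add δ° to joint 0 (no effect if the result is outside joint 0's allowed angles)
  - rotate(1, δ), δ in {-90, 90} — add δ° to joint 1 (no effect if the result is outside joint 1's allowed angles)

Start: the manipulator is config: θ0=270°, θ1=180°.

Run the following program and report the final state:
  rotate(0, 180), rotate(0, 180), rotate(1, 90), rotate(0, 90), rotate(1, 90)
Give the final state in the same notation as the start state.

config: θ0=270°, θ1=180°

from: config: θ0=270°, θ1=180°
t=1 rotate(0, 180) ⇒ config: θ0=90°, θ1=180°
t=2 rotate(0, 180) ⇒ config: θ0=270°, θ1=180°
t=3 rotate(1, 90) ⇒ config: θ0=270°, θ1=180°
t=4 rotate(0, 90) ⇒ config: θ0=270°, θ1=180°
t=5 rotate(1, 90) ⇒ config: θ0=270°, θ1=180°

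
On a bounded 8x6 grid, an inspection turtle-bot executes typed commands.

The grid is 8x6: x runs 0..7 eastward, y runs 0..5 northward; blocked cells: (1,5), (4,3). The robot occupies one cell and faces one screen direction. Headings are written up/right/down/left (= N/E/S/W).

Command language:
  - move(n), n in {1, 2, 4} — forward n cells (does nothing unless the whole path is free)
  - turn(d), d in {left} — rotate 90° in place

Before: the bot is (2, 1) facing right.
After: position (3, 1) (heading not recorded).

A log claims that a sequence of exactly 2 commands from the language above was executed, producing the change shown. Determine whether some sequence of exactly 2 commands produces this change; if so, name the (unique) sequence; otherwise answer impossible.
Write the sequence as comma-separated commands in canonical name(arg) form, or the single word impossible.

key: order matters: swapping move(1) and turn(left) lands elsewhere
from: (2, 1) facing right
t=1 move(1) ⇒ (3, 1) facing right
t=2 turn(left) ⇒ (3, 1) facing up
no rival 2-sequence matches.

move(1), turn(left)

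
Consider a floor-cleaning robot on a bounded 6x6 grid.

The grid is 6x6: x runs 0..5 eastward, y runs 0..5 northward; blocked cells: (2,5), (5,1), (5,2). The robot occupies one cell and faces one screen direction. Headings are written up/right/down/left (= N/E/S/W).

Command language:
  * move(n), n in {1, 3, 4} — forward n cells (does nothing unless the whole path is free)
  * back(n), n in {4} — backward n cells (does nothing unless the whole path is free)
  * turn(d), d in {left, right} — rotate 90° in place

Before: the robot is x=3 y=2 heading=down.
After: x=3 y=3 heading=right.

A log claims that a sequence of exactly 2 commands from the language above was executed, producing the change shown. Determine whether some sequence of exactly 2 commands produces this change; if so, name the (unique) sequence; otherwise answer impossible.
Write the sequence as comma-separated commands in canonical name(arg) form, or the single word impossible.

impossible

every 2-command combo misses the target.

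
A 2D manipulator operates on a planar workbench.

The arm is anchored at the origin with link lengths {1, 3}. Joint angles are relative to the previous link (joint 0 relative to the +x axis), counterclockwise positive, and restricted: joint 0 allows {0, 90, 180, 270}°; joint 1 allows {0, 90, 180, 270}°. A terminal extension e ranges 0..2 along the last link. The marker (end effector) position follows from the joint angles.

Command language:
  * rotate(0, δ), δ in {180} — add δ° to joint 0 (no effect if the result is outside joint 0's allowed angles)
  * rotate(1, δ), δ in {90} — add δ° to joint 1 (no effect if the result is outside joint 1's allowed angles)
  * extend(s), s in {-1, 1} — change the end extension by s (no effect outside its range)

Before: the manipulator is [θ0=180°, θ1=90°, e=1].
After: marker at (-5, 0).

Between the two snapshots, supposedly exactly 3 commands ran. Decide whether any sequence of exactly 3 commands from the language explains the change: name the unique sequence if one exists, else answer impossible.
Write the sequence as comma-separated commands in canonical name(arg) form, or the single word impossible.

rotate(1, 90), rotate(1, 90), rotate(1, 90)

t0: [θ0=180°, θ1=90°, e=1]
step 1 (rotate(1, 90)): [θ0=180°, θ1=180°, e=1]
step 2 (rotate(1, 90)): [θ0=180°, θ1=270°, e=1]
step 3 (rotate(1, 90)): [θ0=180°, θ1=0°, e=1]
no rival 3-sequence matches.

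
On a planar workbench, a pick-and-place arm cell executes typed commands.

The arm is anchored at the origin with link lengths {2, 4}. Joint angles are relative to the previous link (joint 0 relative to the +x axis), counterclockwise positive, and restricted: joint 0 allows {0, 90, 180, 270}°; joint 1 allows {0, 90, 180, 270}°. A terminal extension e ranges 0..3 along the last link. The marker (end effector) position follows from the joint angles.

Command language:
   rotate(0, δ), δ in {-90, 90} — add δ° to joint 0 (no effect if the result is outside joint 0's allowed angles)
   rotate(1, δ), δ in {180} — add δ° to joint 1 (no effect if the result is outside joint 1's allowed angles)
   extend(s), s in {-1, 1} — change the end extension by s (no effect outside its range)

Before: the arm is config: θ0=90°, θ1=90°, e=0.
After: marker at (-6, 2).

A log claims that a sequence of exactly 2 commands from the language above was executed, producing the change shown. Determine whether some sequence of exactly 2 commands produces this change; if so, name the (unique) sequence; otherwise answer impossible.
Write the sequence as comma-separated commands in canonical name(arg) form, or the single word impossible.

extend(1), extend(1)

initial: config: θ0=90°, θ1=90°, e=0
[1] after extend(1): config: θ0=90°, θ1=90°, e=1
[2] after extend(1): config: θ0=90°, θ1=90°, e=2
uniquely the one of 25 2-step routes that fits.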